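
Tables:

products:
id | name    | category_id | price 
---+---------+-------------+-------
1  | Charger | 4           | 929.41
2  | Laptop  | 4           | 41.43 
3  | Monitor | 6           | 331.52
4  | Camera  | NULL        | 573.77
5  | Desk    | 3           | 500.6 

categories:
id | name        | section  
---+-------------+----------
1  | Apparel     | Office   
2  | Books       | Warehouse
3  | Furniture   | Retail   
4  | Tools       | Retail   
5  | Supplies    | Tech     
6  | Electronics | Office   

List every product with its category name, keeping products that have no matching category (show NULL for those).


LEFT JOIN keeps every row from products (the left table); where category_id has no match in categories, the category columns become NULL. Walk through each product:
  - product 1 (Charger): category_id=4 -> matches Tools
  - product 2 (Laptop): category_id=4 -> matches Tools
  - product 3 (Monitor): category_id=6 -> matches Electronics
  - product 4 (Camera): category_id=NULL, no match -> kept with NULL
  - product 5 (Desk): category_id=3 -> matches Furniture
All 5 rows appear; 1 has NULL category.

SQL:
SELECT a.name, b.name AS category
FROM products a
LEFT JOIN categories b ON a.category_id = b.id

Result:
name    | category   
--------+------------
Charger | Tools      
Laptop  | Tools      
Monitor | Electronics
Camera  | NULL       
Desk    | Furniture  


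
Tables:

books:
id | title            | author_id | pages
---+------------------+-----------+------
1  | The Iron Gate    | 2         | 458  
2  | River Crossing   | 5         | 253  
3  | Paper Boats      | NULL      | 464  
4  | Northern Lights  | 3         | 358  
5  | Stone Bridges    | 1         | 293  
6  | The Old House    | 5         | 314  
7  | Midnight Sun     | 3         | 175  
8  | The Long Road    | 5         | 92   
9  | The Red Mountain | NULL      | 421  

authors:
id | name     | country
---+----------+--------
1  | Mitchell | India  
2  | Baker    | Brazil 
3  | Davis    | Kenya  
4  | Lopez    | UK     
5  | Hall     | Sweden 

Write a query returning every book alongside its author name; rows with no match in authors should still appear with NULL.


LEFT JOIN keeps every row from books (the left table); where author_id has no match in authors, the author columns become NULL. Walk through each book:
  - book 1 (The Iron Gate): author_id=2 -> matches Baker
  - book 2 (River Crossing): author_id=5 -> matches Hall
  - book 3 (Paper Boats): author_id=NULL, no match -> kept with NULL
  - book 4 (Northern Lights): author_id=3 -> matches Davis
  - book 5 (Stone Bridges): author_id=1 -> matches Mitchell
  - book 6 (The Old House): author_id=5 -> matches Hall
  - book 7 (Midnight Sun): author_id=3 -> matches Davis
  - book 8 (The Long Road): author_id=5 -> matches Hall
  - book 9 (The Red Mountain): author_id=NULL, no match -> kept with NULL
All 9 rows appear; 2 have NULL author.

SQL:
SELECT a.title, b.name AS author
FROM books a
LEFT JOIN authors b ON a.author_id = b.id

Result:
title            | author  
-----------------+---------
The Iron Gate    | Baker   
River Crossing   | Hall    
Paper Boats      | NULL    
Northern Lights  | Davis   
Stone Bridges    | Mitchell
The Old House    | Hall    
Midnight Sun     | Davis   
The Long Road    | Hall    
The Red Mountain | NULL    


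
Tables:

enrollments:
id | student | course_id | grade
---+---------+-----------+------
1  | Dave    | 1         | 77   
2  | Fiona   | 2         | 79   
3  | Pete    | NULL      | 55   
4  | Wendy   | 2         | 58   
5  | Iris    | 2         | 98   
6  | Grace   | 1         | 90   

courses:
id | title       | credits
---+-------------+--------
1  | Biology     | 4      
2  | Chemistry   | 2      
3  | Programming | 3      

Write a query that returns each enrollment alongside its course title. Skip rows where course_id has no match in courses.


INNER JOIN keeps only enrollments rows whose course_id matches an id in courses. Walk through each enrollment:
  - enrollment 1 (Dave): course_id=1 -> matches Biology
  - enrollment 2 (Fiona): course_id=2 -> matches Chemistry
  - enrollment 3 (Pete): course_id=NULL, no match -> dropped
  - enrollment 4 (Wendy): course_id=2 -> matches Chemistry
  - enrollment 5 (Iris): course_id=2 -> matches Chemistry
  - enrollment 6 (Grace): course_id=1 -> matches Biology
So 1 of 6 rows is dropped.

SQL:
SELECT a.student, b.title AS course
FROM enrollments a
INNER JOIN courses b ON a.course_id = b.id

Result:
student | course   
--------+----------
Dave    | Biology  
Fiona   | Chemistry
Wendy   | Chemistry
Iris    | Chemistry
Grace   | Biology  


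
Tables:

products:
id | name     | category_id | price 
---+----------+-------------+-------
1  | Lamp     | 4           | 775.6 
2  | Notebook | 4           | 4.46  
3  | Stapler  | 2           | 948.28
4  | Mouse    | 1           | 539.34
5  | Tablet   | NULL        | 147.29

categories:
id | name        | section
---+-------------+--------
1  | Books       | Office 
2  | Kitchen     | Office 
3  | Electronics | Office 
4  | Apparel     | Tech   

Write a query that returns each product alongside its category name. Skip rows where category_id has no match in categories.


INNER JOIN keeps only products rows whose category_id matches an id in categories. Walk through each product:
  - product 1 (Lamp): category_id=4 -> matches Apparel
  - product 2 (Notebook): category_id=4 -> matches Apparel
  - product 3 (Stapler): category_id=2 -> matches Kitchen
  - product 4 (Mouse): category_id=1 -> matches Books
  - product 5 (Tablet): category_id=NULL, no match -> dropped
So 1 of 5 rows is dropped.

SQL:
SELECT a.name, b.name AS category
FROM products a
INNER JOIN categories b ON a.category_id = b.id

Result:
name     | category
---------+---------
Lamp     | Apparel 
Notebook | Apparel 
Stapler  | Kitchen 
Mouse    | Books   


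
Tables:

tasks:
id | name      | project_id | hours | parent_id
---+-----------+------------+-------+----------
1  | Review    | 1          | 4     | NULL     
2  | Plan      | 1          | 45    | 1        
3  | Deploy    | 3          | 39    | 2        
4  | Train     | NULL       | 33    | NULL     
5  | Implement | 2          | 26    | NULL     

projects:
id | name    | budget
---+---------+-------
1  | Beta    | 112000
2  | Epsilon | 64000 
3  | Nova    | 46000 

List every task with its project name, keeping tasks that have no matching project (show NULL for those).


LEFT JOIN keeps every row from tasks (the left table); where project_id has no match in projects, the project columns become NULL. Walk through each task:
  - task 1 (Review): project_id=1 -> matches Beta
  - task 2 (Plan): project_id=1 -> matches Beta
  - task 3 (Deploy): project_id=3 -> matches Nova
  - task 4 (Train): project_id=NULL, no match -> kept with NULL
  - task 5 (Implement): project_id=2 -> matches Epsilon
All 5 rows appear; 1 has NULL project.

SQL:
SELECT a.name, b.name AS project
FROM tasks a
LEFT JOIN projects b ON a.project_id = b.id

Result:
name      | project
----------+--------
Review    | Beta   
Plan      | Beta   
Deploy    | Nova   
Train     | NULL   
Implement | Epsilon


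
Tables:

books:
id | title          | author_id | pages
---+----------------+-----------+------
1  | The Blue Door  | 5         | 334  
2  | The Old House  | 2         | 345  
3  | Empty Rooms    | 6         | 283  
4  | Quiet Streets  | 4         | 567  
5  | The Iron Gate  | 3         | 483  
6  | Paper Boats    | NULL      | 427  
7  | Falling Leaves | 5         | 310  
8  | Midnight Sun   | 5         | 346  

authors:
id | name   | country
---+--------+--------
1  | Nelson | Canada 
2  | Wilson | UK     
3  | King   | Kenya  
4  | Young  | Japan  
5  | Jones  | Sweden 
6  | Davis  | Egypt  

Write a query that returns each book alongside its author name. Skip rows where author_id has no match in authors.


INNER JOIN keeps only books rows whose author_id matches an id in authors. Walk through each book:
  - book 1 (The Blue Door): author_id=5 -> matches Jones
  - book 2 (The Old House): author_id=2 -> matches Wilson
  - book 3 (Empty Rooms): author_id=6 -> matches Davis
  - book 4 (Quiet Streets): author_id=4 -> matches Young
  - book 5 (The Iron Gate): author_id=3 -> matches King
  - book 6 (Paper Boats): author_id=NULL, no match -> dropped
  - book 7 (Falling Leaves): author_id=5 -> matches Jones
  - book 8 (Midnight Sun): author_id=5 -> matches Jones
So 1 of 8 rows is dropped.

SQL:
SELECT a.title, b.name AS author
FROM books a
INNER JOIN authors b ON a.author_id = b.id

Result:
title          | author
---------------+-------
The Blue Door  | Jones 
The Old House  | Wilson
Empty Rooms    | Davis 
Quiet Streets  | Young 
The Iron Gate  | King  
Falling Leaves | Jones 
Midnight Sun   | Jones 


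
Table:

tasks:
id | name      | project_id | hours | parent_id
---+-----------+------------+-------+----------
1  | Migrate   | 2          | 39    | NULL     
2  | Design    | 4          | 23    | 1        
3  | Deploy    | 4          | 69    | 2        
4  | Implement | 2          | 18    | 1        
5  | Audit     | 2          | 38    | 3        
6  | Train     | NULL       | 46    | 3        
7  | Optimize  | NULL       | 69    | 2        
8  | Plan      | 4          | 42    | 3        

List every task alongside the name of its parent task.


This is a self-join: tasks is joined to a second copy of itself, matching each row's parent_id to another row's id. Use LEFT JOIN so rows with parent_id=NULL are kept.
  - task 1 (Migrate): parent_id=NULL -> NULL
  - task 2 (Design): parent_id=1 -> Migrate
  - task 3 (Deploy): parent_id=2 -> Design
  - task 4 (Implement): parent_id=1 -> Migrate
  - task 5 (Audit): parent_id=3 -> Deploy
  - task 6 (Train): parent_id=3 -> Deploy
  - task 7 (Optimize): parent_id=2 -> Design
  - task 8 (Plan): parent_id=3 -> Deploy

SQL:
SELECT a.name AS item, b.name AS parent
FROM tasks a
LEFT JOIN tasks b ON a.parent_id = b.id

Result:
item      | parent 
----------+--------
Migrate   | NULL   
Design    | Migrate
Deploy    | Design 
Implement | Migrate
Audit     | Deploy 
Train     | Deploy 
Optimize  | Design 
Plan      | Deploy 


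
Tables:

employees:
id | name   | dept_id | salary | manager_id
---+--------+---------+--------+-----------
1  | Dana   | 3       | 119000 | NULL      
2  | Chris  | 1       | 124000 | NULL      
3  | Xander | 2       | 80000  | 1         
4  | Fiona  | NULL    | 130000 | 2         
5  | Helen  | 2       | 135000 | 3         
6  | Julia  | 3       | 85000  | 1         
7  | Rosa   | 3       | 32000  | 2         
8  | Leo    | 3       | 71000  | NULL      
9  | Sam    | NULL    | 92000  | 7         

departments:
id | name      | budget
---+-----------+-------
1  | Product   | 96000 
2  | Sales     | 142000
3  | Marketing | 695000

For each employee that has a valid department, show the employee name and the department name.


INNER JOIN keeps only employees rows whose dept_id matches an id in departments. Walk through each employee:
  - employee 1 (Dana): dept_id=3 -> matches Marketing
  - employee 2 (Chris): dept_id=1 -> matches Product
  - employee 3 (Xander): dept_id=2 -> matches Sales
  - employee 4 (Fiona): dept_id=NULL, no match -> dropped
  - employee 5 (Helen): dept_id=2 -> matches Sales
  - employee 6 (Julia): dept_id=3 -> matches Marketing
  - employee 7 (Rosa): dept_id=3 -> matches Marketing
  - employee 8 (Leo): dept_id=3 -> matches Marketing
  - employee 9 (Sam): dept_id=NULL, no match -> dropped
So 2 of 9 rows are dropped.

SQL:
SELECT a.name, b.name AS department
FROM employees a
INNER JOIN departments b ON a.dept_id = b.id

Result:
name   | department
-------+-----------
Dana   | Marketing 
Chris  | Product   
Xander | Sales     
Helen  | Sales     
Julia  | Marketing 
Rosa   | Marketing 
Leo    | Marketing 


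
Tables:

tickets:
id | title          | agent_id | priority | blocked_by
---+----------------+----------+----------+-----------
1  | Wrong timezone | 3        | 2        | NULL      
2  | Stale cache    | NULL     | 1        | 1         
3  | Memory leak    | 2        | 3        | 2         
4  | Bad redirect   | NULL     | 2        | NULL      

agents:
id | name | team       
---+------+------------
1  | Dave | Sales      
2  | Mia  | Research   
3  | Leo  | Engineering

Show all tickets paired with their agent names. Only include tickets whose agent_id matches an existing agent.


INNER JOIN keeps only tickets rows whose agent_id matches an id in agents. Walk through each ticket:
  - ticket 1 (Wrong timezone): agent_id=3 -> matches Leo
  - ticket 2 (Stale cache): agent_id=NULL, no match -> dropped
  - ticket 3 (Memory leak): agent_id=2 -> matches Mia
  - ticket 4 (Bad redirect): agent_id=NULL, no match -> dropped
So 2 of 4 rows are dropped.

SQL:
SELECT a.title, b.name AS agent
FROM tickets a
INNER JOIN agents b ON a.agent_id = b.id

Result:
title          | agent
---------------+------
Wrong timezone | Leo  
Memory leak    | Mia  


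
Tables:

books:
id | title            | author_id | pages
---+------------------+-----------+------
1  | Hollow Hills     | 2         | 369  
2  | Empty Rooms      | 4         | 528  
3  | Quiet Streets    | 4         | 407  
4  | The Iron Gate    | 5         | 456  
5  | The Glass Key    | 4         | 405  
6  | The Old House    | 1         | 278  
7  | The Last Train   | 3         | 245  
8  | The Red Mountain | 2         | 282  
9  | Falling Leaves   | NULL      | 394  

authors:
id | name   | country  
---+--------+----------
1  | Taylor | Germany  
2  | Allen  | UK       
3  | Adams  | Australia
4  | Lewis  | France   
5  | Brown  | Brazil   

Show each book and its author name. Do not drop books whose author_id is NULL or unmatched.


LEFT JOIN keeps every row from books (the left table); where author_id has no match in authors, the author columns become NULL. Walk through each book:
  - book 1 (Hollow Hills): author_id=2 -> matches Allen
  - book 2 (Empty Rooms): author_id=4 -> matches Lewis
  - book 3 (Quiet Streets): author_id=4 -> matches Lewis
  - book 4 (The Iron Gate): author_id=5 -> matches Brown
  - book 5 (The Glass Key): author_id=4 -> matches Lewis
  - book 6 (The Old House): author_id=1 -> matches Taylor
  - book 7 (The Last Train): author_id=3 -> matches Adams
  - book 8 (The Red Mountain): author_id=2 -> matches Allen
  - book 9 (Falling Leaves): author_id=NULL, no match -> kept with NULL
All 9 rows appear; 1 has NULL author.

SQL:
SELECT a.title, b.name AS author
FROM books a
LEFT JOIN authors b ON a.author_id = b.id

Result:
title            | author
-----------------+-------
Hollow Hills     | Allen 
Empty Rooms      | Lewis 
Quiet Streets    | Lewis 
The Iron Gate    | Brown 
The Glass Key    | Lewis 
The Old House    | Taylor
The Last Train   | Adams 
The Red Mountain | Allen 
Falling Leaves   | NULL  


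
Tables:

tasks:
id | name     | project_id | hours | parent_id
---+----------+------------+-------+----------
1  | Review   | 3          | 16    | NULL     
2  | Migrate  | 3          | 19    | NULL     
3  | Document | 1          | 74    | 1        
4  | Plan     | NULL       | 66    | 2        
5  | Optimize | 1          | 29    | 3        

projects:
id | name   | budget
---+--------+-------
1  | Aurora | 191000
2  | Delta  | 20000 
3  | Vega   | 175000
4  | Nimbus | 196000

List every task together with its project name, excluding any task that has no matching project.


INNER JOIN keeps only tasks rows whose project_id matches an id in projects. Walk through each task:
  - task 1 (Review): project_id=3 -> matches Vega
  - task 2 (Migrate): project_id=3 -> matches Vega
  - task 3 (Document): project_id=1 -> matches Aurora
  - task 4 (Plan): project_id=NULL, no match -> dropped
  - task 5 (Optimize): project_id=1 -> matches Aurora
So 1 of 5 rows is dropped.

SQL:
SELECT a.name, b.name AS project
FROM tasks a
INNER JOIN projects b ON a.project_id = b.id

Result:
name     | project
---------+--------
Review   | Vega   
Migrate  | Vega   
Document | Aurora 
Optimize | Aurora 


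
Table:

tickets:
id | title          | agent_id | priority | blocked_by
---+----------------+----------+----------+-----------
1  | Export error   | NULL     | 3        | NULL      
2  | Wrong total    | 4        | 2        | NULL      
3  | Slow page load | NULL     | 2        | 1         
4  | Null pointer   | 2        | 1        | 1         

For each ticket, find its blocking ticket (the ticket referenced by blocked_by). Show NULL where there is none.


This is a self-join: tickets is joined to a second copy of itself, matching each row's blocked_by to another row's id. Use LEFT JOIN so rows with blocked_by=NULL are kept.
  - ticket 1 (Export error): blocked_by=NULL -> NULL
  - ticket 2 (Wrong total): blocked_by=NULL -> NULL
  - ticket 3 (Slow page load): blocked_by=1 -> Export error
  - ticket 4 (Null pointer): blocked_by=1 -> Export error

SQL:
SELECT a.title AS item, b.title AS blocked_by
FROM tickets a
LEFT JOIN tickets b ON a.blocked_by = b.id

Result:
item           | blocked_by  
---------------+-------------
Export error   | NULL        
Wrong total    | NULL        
Slow page load | Export error
Null pointer   | Export error


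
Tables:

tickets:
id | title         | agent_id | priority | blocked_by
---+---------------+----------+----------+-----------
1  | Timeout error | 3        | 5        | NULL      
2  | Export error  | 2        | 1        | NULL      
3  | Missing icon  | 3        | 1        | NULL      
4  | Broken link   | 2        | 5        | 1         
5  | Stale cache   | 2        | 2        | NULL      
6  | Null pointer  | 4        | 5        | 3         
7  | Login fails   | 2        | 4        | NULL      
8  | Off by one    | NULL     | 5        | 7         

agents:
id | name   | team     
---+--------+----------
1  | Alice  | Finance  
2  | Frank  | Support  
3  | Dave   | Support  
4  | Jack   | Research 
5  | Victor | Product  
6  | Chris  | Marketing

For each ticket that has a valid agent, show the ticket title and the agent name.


INNER JOIN keeps only tickets rows whose agent_id matches an id in agents. Walk through each ticket:
  - ticket 1 (Timeout error): agent_id=3 -> matches Dave
  - ticket 2 (Export error): agent_id=2 -> matches Frank
  - ticket 3 (Missing icon): agent_id=3 -> matches Dave
  - ticket 4 (Broken link): agent_id=2 -> matches Frank
  - ticket 5 (Stale cache): agent_id=2 -> matches Frank
  - ticket 6 (Null pointer): agent_id=4 -> matches Jack
  - ticket 7 (Login fails): agent_id=2 -> matches Frank
  - ticket 8 (Off by one): agent_id=NULL, no match -> dropped
So 1 of 8 rows is dropped.

SQL:
SELECT a.title, b.name AS agent
FROM tickets a
INNER JOIN agents b ON a.agent_id = b.id

Result:
title         | agent
--------------+------
Timeout error | Dave 
Export error  | Frank
Missing icon  | Dave 
Broken link   | Frank
Stale cache   | Frank
Null pointer  | Jack 
Login fails   | Frank


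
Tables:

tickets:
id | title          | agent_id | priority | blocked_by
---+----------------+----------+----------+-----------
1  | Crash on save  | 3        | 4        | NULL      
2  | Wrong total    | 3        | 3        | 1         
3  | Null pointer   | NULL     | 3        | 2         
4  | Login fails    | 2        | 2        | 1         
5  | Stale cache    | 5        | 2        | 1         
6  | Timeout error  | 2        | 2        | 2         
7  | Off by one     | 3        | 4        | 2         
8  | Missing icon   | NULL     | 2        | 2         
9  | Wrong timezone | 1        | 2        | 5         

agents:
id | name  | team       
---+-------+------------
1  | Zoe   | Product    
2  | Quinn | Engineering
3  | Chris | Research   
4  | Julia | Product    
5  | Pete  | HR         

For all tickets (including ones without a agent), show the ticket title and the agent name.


LEFT JOIN keeps every row from tickets (the left table); where agent_id has no match in agents, the agent columns become NULL. Walk through each ticket:
  - ticket 1 (Crash on save): agent_id=3 -> matches Chris
  - ticket 2 (Wrong total): agent_id=3 -> matches Chris
  - ticket 3 (Null pointer): agent_id=NULL, no match -> kept with NULL
  - ticket 4 (Login fails): agent_id=2 -> matches Quinn
  - ticket 5 (Stale cache): agent_id=5 -> matches Pete
  - ticket 6 (Timeout error): agent_id=2 -> matches Quinn
  - ticket 7 (Off by one): agent_id=3 -> matches Chris
  - ticket 8 (Missing icon): agent_id=NULL, no match -> kept with NULL
  - ticket 9 (Wrong timezone): agent_id=1 -> matches Zoe
All 9 rows appear; 2 have NULL agent.

SQL:
SELECT a.title, b.name AS agent
FROM tickets a
LEFT JOIN agents b ON a.agent_id = b.id

Result:
title          | agent
---------------+------
Crash on save  | Chris
Wrong total    | Chris
Null pointer   | NULL 
Login fails    | Quinn
Stale cache    | Pete 
Timeout error  | Quinn
Off by one     | Chris
Missing icon   | NULL 
Wrong timezone | Zoe  


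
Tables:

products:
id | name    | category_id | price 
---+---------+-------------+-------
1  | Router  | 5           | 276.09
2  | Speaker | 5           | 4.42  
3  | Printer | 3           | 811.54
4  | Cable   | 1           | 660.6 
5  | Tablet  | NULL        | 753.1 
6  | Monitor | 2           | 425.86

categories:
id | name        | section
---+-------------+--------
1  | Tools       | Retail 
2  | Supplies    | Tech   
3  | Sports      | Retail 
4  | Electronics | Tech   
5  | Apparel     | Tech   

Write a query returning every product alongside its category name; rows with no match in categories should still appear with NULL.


LEFT JOIN keeps every row from products (the left table); where category_id has no match in categories, the category columns become NULL. Walk through each product:
  - product 1 (Router): category_id=5 -> matches Apparel
  - product 2 (Speaker): category_id=5 -> matches Apparel
  - product 3 (Printer): category_id=3 -> matches Sports
  - product 4 (Cable): category_id=1 -> matches Tools
  - product 5 (Tablet): category_id=NULL, no match -> kept with NULL
  - product 6 (Monitor): category_id=2 -> matches Supplies
All 6 rows appear; 1 has NULL category.

SQL:
SELECT a.name, b.name AS category
FROM products a
LEFT JOIN categories b ON a.category_id = b.id

Result:
name    | category
--------+---------
Router  | Apparel 
Speaker | Apparel 
Printer | Sports  
Cable   | Tools   
Tablet  | NULL    
Monitor | Supplies


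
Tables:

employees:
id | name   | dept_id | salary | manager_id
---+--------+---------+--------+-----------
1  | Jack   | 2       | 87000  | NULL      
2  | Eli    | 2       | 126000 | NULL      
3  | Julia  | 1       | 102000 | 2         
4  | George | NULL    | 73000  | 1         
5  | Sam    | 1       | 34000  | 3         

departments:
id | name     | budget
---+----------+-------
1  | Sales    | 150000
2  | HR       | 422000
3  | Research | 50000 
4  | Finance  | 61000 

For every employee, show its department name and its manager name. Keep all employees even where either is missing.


Two LEFT JOINs from the same base table employees: one to departments via dept_id, one to employees itself via manager_id. Both are LEFT so every employee is preserved.
Match against departments:
  - employee 1 (Jack): dept_id=2 -> matches HR
  - employee 2 (Eli): dept_id=2 -> matches HR
  - employee 3 (Julia): dept_id=1 -> matches Sales
  - employee 4 (George): dept_id=NULL, no match -> kept with NULL
  - employee 5 (Sam): dept_id=1 -> matches Sales
Match against employees (self):
  - employee 1 (Jack): manager_id=NULL -> NULL
  - employee 2 (Eli): manager_id=NULL -> NULL
  - employee 3 (Julia): manager_id=2 -> Eli
  - employee 4 (George): manager_id=1 -> Jack
  - employee 5 (Sam): manager_id=3 -> Julia

SQL:
SELECT a.name, b.name AS department, c.name AS manager
FROM employees a
LEFT JOIN departments b ON a.dept_id = b.id
LEFT JOIN employees c ON a.manager_id = c.id

Result:
name   | department | manager
-------+------------+--------
Jack   | HR         | NULL   
Eli    | HR         | NULL   
Julia  | Sales      | Eli    
George | NULL       | Jack   
Sam    | Sales      | Julia  


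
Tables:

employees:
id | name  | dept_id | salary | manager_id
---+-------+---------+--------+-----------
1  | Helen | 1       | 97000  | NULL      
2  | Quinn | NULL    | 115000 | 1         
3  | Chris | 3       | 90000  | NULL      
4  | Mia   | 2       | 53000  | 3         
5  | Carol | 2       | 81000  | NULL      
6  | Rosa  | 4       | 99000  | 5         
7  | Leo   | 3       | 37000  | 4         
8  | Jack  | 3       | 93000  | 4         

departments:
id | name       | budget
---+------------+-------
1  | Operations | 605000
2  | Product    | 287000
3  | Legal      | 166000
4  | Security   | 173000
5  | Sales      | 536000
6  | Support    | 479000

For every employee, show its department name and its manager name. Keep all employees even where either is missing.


Two LEFT JOINs from the same base table employees: one to departments via dept_id, one to employees itself via manager_id. Both are LEFT so every employee is preserved.
Match against departments:
  - employee 1 (Helen): dept_id=1 -> matches Operations
  - employee 2 (Quinn): dept_id=NULL, no match -> kept with NULL
  - employee 3 (Chris): dept_id=3 -> matches Legal
  - employee 4 (Mia): dept_id=2 -> matches Product
  - employee 5 (Carol): dept_id=2 -> matches Product
  - employee 6 (Rosa): dept_id=4 -> matches Security
  - employee 7 (Leo): dept_id=3 -> matches Legal
  - employee 8 (Jack): dept_id=3 -> matches Legal
Match against employees (self):
  - employee 1 (Helen): manager_id=NULL -> NULL
  - employee 2 (Quinn): manager_id=1 -> Helen
  - employee 3 (Chris): manager_id=NULL -> NULL
  - employee 4 (Mia): manager_id=3 -> Chris
  - employee 5 (Carol): manager_id=NULL -> NULL
  - employee 6 (Rosa): manager_id=5 -> Carol
  - employee 7 (Leo): manager_id=4 -> Mia
  - employee 8 (Jack): manager_id=4 -> Mia

SQL:
SELECT a.name, b.name AS department, c.name AS manager
FROM employees a
LEFT JOIN departments b ON a.dept_id = b.id
LEFT JOIN employees c ON a.manager_id = c.id

Result:
name  | department | manager
------+------------+--------
Helen | Operations | NULL   
Quinn | NULL       | Helen  
Chris | Legal      | NULL   
Mia   | Product    | Chris  
Carol | Product    | NULL   
Rosa  | Security   | Carol  
Leo   | Legal      | Mia    
Jack  | Legal      | Mia    


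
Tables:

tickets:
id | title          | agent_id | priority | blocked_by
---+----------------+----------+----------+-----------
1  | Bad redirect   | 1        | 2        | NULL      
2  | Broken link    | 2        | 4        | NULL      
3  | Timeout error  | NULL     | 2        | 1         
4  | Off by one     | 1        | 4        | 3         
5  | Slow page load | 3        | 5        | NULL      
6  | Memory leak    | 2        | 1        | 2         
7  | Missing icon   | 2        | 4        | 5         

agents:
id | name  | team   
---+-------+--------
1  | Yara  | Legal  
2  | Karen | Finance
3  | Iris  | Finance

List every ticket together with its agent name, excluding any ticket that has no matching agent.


INNER JOIN keeps only tickets rows whose agent_id matches an id in agents. Walk through each ticket:
  - ticket 1 (Bad redirect): agent_id=1 -> matches Yara
  - ticket 2 (Broken link): agent_id=2 -> matches Karen
  - ticket 3 (Timeout error): agent_id=NULL, no match -> dropped
  - ticket 4 (Off by one): agent_id=1 -> matches Yara
  - ticket 5 (Slow page load): agent_id=3 -> matches Iris
  - ticket 6 (Memory leak): agent_id=2 -> matches Karen
  - ticket 7 (Missing icon): agent_id=2 -> matches Karen
So 1 of 7 rows is dropped.

SQL:
SELECT a.title, b.name AS agent
FROM tickets a
INNER JOIN agents b ON a.agent_id = b.id

Result:
title          | agent
---------------+------
Bad redirect   | Yara 
Broken link    | Karen
Off by one     | Yara 
Slow page load | Iris 
Memory leak    | Karen
Missing icon   | Karen


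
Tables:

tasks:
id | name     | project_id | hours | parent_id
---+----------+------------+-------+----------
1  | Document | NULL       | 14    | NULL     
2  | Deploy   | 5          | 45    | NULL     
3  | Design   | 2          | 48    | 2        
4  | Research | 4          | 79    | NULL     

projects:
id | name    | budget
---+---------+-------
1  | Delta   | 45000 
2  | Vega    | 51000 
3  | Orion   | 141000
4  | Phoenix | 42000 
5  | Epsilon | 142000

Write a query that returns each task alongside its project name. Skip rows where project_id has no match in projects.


INNER JOIN keeps only tasks rows whose project_id matches an id in projects. Walk through each task:
  - task 1 (Document): project_id=NULL, no match -> dropped
  - task 2 (Deploy): project_id=5 -> matches Epsilon
  - task 3 (Design): project_id=2 -> matches Vega
  - task 4 (Research): project_id=4 -> matches Phoenix
So 1 of 4 rows is dropped.

SQL:
SELECT a.name, b.name AS project
FROM tasks a
INNER JOIN projects b ON a.project_id = b.id

Result:
name     | project
---------+--------
Deploy   | Epsilon
Design   | Vega   
Research | Phoenix


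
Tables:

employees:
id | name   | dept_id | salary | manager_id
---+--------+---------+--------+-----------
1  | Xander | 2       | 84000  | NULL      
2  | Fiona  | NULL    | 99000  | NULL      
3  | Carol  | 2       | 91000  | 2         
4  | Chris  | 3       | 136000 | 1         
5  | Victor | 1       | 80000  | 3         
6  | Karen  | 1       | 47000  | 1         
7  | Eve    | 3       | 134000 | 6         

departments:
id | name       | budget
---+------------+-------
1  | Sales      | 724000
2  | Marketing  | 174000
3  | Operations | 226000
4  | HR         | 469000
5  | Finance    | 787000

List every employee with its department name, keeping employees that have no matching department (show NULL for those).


LEFT JOIN keeps every row from employees (the left table); where dept_id has no match in departments, the department columns become NULL. Walk through each employee:
  - employee 1 (Xander): dept_id=2 -> matches Marketing
  - employee 2 (Fiona): dept_id=NULL, no match -> kept with NULL
  - employee 3 (Carol): dept_id=2 -> matches Marketing
  - employee 4 (Chris): dept_id=3 -> matches Operations
  - employee 5 (Victor): dept_id=1 -> matches Sales
  - employee 6 (Karen): dept_id=1 -> matches Sales
  - employee 7 (Eve): dept_id=3 -> matches Operations
All 7 rows appear; 1 has NULL department.

SQL:
SELECT a.name, b.name AS department
FROM employees a
LEFT JOIN departments b ON a.dept_id = b.id

Result:
name   | department
-------+-----------
Xander | Marketing 
Fiona  | NULL      
Carol  | Marketing 
Chris  | Operations
Victor | Sales     
Karen  | Sales     
Eve    | Operations


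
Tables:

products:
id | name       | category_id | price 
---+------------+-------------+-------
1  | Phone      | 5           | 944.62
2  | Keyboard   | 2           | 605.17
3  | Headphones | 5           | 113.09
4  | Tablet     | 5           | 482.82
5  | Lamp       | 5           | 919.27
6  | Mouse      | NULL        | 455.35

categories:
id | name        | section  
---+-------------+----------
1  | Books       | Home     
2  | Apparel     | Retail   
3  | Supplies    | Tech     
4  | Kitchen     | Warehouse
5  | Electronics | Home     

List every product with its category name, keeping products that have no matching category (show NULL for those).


LEFT JOIN keeps every row from products (the left table); where category_id has no match in categories, the category columns become NULL. Walk through each product:
  - product 1 (Phone): category_id=5 -> matches Electronics
  - product 2 (Keyboard): category_id=2 -> matches Apparel
  - product 3 (Headphones): category_id=5 -> matches Electronics
  - product 4 (Tablet): category_id=5 -> matches Electronics
  - product 5 (Lamp): category_id=5 -> matches Electronics
  - product 6 (Mouse): category_id=NULL, no match -> kept with NULL
All 6 rows appear; 1 has NULL category.

SQL:
SELECT a.name, b.name AS category
FROM products a
LEFT JOIN categories b ON a.category_id = b.id

Result:
name       | category   
-----------+------------
Phone      | Electronics
Keyboard   | Apparel    
Headphones | Electronics
Tablet     | Electronics
Lamp       | Electronics
Mouse      | NULL       


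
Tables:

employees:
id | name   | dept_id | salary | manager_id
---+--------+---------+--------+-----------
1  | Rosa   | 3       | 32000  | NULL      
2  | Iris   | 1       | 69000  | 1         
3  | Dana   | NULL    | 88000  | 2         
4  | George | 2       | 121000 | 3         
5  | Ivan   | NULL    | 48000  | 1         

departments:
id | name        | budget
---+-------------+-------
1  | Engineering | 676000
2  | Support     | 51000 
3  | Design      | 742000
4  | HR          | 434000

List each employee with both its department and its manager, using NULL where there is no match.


Two LEFT JOINs from the same base table employees: one to departments via dept_id, one to employees itself via manager_id. Both are LEFT so every employee is preserved.
Match against departments:
  - employee 1 (Rosa): dept_id=3 -> matches Design
  - employee 2 (Iris): dept_id=1 -> matches Engineering
  - employee 3 (Dana): dept_id=NULL, no match -> kept with NULL
  - employee 4 (George): dept_id=2 -> matches Support
  - employee 5 (Ivan): dept_id=NULL, no match -> kept with NULL
Match against employees (self):
  - employee 1 (Rosa): manager_id=NULL -> NULL
  - employee 2 (Iris): manager_id=1 -> Rosa
  - employee 3 (Dana): manager_id=2 -> Iris
  - employee 4 (George): manager_id=3 -> Dana
  - employee 5 (Ivan): manager_id=1 -> Rosa

SQL:
SELECT a.name, b.name AS department, c.name AS manager
FROM employees a
LEFT JOIN departments b ON a.dept_id = b.id
LEFT JOIN employees c ON a.manager_id = c.id

Result:
name   | department  | manager
-------+-------------+--------
Rosa   | Design      | NULL   
Iris   | Engineering | Rosa   
Dana   | NULL        | Iris   
George | Support     | Dana   
Ivan   | NULL        | Rosa   


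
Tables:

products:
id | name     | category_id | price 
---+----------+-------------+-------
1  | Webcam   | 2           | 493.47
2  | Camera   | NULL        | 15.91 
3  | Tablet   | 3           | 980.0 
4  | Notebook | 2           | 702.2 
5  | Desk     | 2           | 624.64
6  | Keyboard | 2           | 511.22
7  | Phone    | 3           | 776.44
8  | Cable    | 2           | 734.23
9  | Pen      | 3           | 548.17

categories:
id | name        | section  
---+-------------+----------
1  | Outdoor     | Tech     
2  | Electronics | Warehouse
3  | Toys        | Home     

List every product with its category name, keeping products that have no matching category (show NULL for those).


LEFT JOIN keeps every row from products (the left table); where category_id has no match in categories, the category columns become NULL. Walk through each product:
  - product 1 (Webcam): category_id=2 -> matches Electronics
  - product 2 (Camera): category_id=NULL, no match -> kept with NULL
  - product 3 (Tablet): category_id=3 -> matches Toys
  - product 4 (Notebook): category_id=2 -> matches Electronics
  - product 5 (Desk): category_id=2 -> matches Electronics
  - product 6 (Keyboard): category_id=2 -> matches Electronics
  - product 7 (Phone): category_id=3 -> matches Toys
  - product 8 (Cable): category_id=2 -> matches Electronics
  - product 9 (Pen): category_id=3 -> matches Toys
All 9 rows appear; 1 has NULL category.

SQL:
SELECT a.name, b.name AS category
FROM products a
LEFT JOIN categories b ON a.category_id = b.id

Result:
name     | category   
---------+------------
Webcam   | Electronics
Camera   | NULL       
Tablet   | Toys       
Notebook | Electronics
Desk     | Electronics
Keyboard | Electronics
Phone    | Toys       
Cable    | Electronics
Pen      | Toys       


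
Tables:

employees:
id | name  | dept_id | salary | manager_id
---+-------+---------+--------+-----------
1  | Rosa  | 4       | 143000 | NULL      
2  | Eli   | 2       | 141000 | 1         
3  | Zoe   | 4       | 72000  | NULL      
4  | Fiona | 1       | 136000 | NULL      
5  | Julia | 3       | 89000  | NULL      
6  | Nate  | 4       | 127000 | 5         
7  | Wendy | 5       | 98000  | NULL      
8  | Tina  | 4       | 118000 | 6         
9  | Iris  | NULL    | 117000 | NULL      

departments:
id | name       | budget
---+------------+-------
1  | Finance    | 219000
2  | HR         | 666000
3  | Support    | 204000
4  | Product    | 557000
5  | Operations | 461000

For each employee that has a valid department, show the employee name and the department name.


INNER JOIN keeps only employees rows whose dept_id matches an id in departments. Walk through each employee:
  - employee 1 (Rosa): dept_id=4 -> matches Product
  - employee 2 (Eli): dept_id=2 -> matches HR
  - employee 3 (Zoe): dept_id=4 -> matches Product
  - employee 4 (Fiona): dept_id=1 -> matches Finance
  - employee 5 (Julia): dept_id=3 -> matches Support
  - employee 6 (Nate): dept_id=4 -> matches Product
  - employee 7 (Wendy): dept_id=5 -> matches Operations
  - employee 8 (Tina): dept_id=4 -> matches Product
  - employee 9 (Iris): dept_id=NULL, no match -> dropped
So 1 of 9 rows is dropped.

SQL:
SELECT a.name, b.name AS department
FROM employees a
INNER JOIN departments b ON a.dept_id = b.id

Result:
name  | department
------+-----------
Rosa  | Product   
Eli   | HR        
Zoe   | Product   
Fiona | Finance   
Julia | Support   
Nate  | Product   
Wendy | Operations
Tina  | Product   


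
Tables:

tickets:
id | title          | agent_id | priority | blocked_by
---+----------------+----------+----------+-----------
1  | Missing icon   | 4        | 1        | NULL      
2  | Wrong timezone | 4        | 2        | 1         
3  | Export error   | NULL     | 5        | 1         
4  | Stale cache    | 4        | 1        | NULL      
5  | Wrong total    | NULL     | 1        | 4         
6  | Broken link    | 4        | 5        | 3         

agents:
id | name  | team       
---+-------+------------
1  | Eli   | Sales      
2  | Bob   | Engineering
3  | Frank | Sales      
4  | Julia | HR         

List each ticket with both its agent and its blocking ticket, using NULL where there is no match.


Two LEFT JOINs from the same base table tickets: one to agents via agent_id, one to tickets itself via blocked_by. Both are LEFT so every ticket is preserved.
Match against agents:
  - ticket 1 (Missing icon): agent_id=4 -> matches Julia
  - ticket 2 (Wrong timezone): agent_id=4 -> matches Julia
  - ticket 3 (Export error): agent_id=NULL, no match -> kept with NULL
  - ticket 4 (Stale cache): agent_id=4 -> matches Julia
  - ticket 5 (Wrong total): agent_id=NULL, no match -> kept with NULL
  - ticket 6 (Broken link): agent_id=4 -> matches Julia
Match against tickets (self):
  - ticket 1 (Missing icon): blocked_by=NULL -> NULL
  - ticket 2 (Wrong timezone): blocked_by=1 -> Missing icon
  - ticket 3 (Export error): blocked_by=1 -> Missing icon
  - ticket 4 (Stale cache): blocked_by=NULL -> NULL
  - ticket 5 (Wrong total): blocked_by=4 -> Stale cache
  - ticket 6 (Broken link): blocked_by=3 -> Export error

SQL:
SELECT a.title, b.name AS agent, c.title AS blocked_by
FROM tickets a
LEFT JOIN agents b ON a.agent_id = b.id
LEFT JOIN tickets c ON a.blocked_by = c.id

Result:
title          | agent | blocked_by  
---------------+-------+-------------
Missing icon   | Julia | NULL        
Wrong timezone | Julia | Missing icon
Export error   | NULL  | Missing icon
Stale cache    | Julia | NULL        
Wrong total    | NULL  | Stale cache 
Broken link    | Julia | Export error


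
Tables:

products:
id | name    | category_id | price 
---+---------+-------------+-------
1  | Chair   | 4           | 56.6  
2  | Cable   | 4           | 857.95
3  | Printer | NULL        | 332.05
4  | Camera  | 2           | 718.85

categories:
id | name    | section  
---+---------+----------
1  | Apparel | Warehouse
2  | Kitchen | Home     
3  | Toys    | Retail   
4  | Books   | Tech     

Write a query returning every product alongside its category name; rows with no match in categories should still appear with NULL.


LEFT JOIN keeps every row from products (the left table); where category_id has no match in categories, the category columns become NULL. Walk through each product:
  - product 1 (Chair): category_id=4 -> matches Books
  - product 2 (Cable): category_id=4 -> matches Books
  - product 3 (Printer): category_id=NULL, no match -> kept with NULL
  - product 4 (Camera): category_id=2 -> matches Kitchen
All 4 rows appear; 1 has NULL category.

SQL:
SELECT a.name, b.name AS category
FROM products a
LEFT JOIN categories b ON a.category_id = b.id

Result:
name    | category
--------+---------
Chair   | Books   
Cable   | Books   
Printer | NULL    
Camera  | Kitchen 
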